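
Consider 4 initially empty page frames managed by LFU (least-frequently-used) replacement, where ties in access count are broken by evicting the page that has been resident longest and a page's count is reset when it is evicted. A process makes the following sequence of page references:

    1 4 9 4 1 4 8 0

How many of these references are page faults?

1 -> fault, frames [1]
4 -> fault, frames [1, 4]
9 -> fault, frames [1, 4, 9]
4 -> hit
1 -> hit
4 -> hit
8 -> fault, frames [1, 4, 9, 8]
0 -> fault, evict 9, frames [1, 4, 8, 0]
Page faults: 5.

5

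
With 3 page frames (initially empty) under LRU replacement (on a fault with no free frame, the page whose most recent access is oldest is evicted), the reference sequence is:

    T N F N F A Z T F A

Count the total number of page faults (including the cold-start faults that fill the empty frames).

8

T: fault, frames [T]
N: fault, frames [T, N]
F: fault, frames [T, N, F]
N: hit
F: hit
A: fault, evict T, frames [N, F, A]
Z: fault, evict N, frames [F, A, Z]
T: fault, evict F, frames [A, Z, T]
F: fault, evict A, frames [Z, T, F]
A: fault, evict Z, frames [T, F, A]
Page faults: 8.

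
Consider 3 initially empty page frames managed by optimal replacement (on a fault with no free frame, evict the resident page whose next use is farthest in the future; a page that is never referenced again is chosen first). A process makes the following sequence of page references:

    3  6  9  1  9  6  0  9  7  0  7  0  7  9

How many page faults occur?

3: miss, frames [3]
6: miss, frames [3, 6]
9: miss, frames [3, 6, 9]
1: miss, evict 3, frames [6, 9, 1]
9: hit
6: hit
0: miss, evict 1, frames [6, 9, 0]
9: hit
7: miss, evict 6, frames [9, 0, 7]
0: hit
7: hit
0: hit
7: hit
9: hit
Page faults: 6.

6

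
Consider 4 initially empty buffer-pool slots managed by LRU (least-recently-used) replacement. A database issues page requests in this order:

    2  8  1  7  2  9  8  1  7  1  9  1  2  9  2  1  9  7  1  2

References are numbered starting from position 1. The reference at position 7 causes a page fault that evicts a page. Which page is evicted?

1

pos 1: 2 → miss, frames (2)
pos 2: 8 → miss, frames (2 8)
pos 3: 1 → miss, frames (2 8 1)
pos 4: 7 → miss, frames (2 8 1 7)
pos 5: 2 → hit
pos 6: 9 → miss, evict 8, frames (1 7 2 9)
pos 7: 8 → miss, evict 1, frames (7 2 9 8)
At position 7, page 1 is evicted.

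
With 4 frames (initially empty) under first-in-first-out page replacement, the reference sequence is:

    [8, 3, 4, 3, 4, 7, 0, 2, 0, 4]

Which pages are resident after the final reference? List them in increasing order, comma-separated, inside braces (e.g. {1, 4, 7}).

{0, 2, 4, 7}

8 → fault, frames (8)
3 → fault, frames (8 3)
4 → fault, frames (8 3 4)
3 → hit
4 → hit
7 → fault, frames (8 3 4 7)
0 → fault, evict 8, frames (3 4 7 0)
2 → fault, evict 3, frames (4 7 0 2)
0 → hit
4 → hit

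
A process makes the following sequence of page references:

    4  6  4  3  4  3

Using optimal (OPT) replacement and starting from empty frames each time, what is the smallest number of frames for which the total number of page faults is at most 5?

f=1: 6 faults
f=2: 3 faults
f=3: 3 faults
Smallest f with faults ≤ 5 is 2.

2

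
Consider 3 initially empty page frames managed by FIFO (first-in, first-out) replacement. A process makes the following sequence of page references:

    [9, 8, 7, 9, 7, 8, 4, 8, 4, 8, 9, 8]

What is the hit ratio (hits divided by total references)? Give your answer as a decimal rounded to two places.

0.50

9 -> fault, frames {9}
8 -> fault, frames {9,8}
7 -> fault, frames {9,8,7}
9 -> hit
7 -> hit
8 -> hit
4 -> fault, evict 9, frames {8,7,4}
8 -> hit
4 -> hit
8 -> hit
9 -> fault, evict 8, frames {7,4,9}
8 -> fault, evict 7, frames {4,9,8}
Hits: 6 of 12 references → 6/12 = 0.5000.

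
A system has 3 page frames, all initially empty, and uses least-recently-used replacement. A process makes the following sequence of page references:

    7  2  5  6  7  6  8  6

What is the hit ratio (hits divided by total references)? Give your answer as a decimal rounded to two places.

0.25

7: miss, frames (7)
2: miss, frames (7 2)
5: miss, frames (7 2 5)
6: miss, evict 7, frames (2 5 6)
7: miss, evict 2, frames (5 6 7)
6: hit
8: miss, evict 5, frames (7 6 8)
6: hit
Hits: 2 of 8 references → 2/8 = 0.2500.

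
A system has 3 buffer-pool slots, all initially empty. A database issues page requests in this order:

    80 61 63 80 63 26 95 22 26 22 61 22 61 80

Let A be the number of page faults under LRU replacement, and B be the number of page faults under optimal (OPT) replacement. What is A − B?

1

Under LRU: F F F . . F F F . . F . . F → 8 faults.
Under OPT: F F F . . F F F . . . . . F → 7 faults.
A − B = 8 − 7 = 1.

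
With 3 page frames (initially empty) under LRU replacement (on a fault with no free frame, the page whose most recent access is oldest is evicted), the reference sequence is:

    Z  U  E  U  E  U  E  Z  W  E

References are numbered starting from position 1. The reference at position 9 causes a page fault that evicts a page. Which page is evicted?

pos 1: Z: miss, frames [Z]
pos 2: U: miss, frames [Z, U]
pos 3: E: miss, frames [Z, U, E]
pos 4: U: hit
pos 5: E: hit
pos 6: U: hit
pos 7: E: hit
pos 8: Z: hit
pos 9: W: miss, evict U, frames [E, Z, W]
At position 9, page U is evicted.

U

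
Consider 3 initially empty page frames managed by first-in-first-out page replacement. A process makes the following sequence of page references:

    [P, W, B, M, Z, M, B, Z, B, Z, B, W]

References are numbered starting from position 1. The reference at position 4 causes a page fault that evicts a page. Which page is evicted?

pos 1: P -> fault, frames (P)
pos 2: W -> fault, frames (P W)
pos 3: B -> fault, frames (P W B)
pos 4: M -> fault, evict P, frames (W B M)
At position 4, page P is evicted.

P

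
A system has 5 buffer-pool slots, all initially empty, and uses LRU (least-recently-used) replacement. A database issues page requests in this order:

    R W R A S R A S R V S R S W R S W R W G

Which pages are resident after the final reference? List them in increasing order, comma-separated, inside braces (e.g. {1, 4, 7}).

R -> fault, frames [R]
W -> fault, frames [R, W]
R -> hit
A -> fault, frames [W, R, A]
S -> fault, frames [W, R, A, S]
R -> hit
A -> hit
S -> hit
R -> hit
V -> fault, frames [W, A, S, R, V]
S -> hit
R -> hit
S -> hit
W -> hit
R -> hit
S -> hit
W -> hit
R -> hit
W -> hit
G -> fault, evict A, frames [V, S, R, W, G]

{G, R, S, V, W}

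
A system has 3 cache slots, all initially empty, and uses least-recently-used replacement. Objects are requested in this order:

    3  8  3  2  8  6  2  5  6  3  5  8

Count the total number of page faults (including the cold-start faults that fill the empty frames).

3 → fault, frames (3)
8 → fault, frames (3 8)
3 → hit
2 → fault, frames (8 3 2)
8 → hit
6 → fault, evict 3, frames (2 8 6)
2 → hit
5 → fault, evict 8, frames (6 2 5)
6 → hit
3 → fault, evict 2, frames (5 6 3)
5 → hit
8 → fault, evict 6, frames (3 5 8)
Page faults: 7.

7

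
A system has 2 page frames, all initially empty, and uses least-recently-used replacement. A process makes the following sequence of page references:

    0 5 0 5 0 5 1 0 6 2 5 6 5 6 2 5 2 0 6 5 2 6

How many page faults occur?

15

0 -> miss, frames (0)
5 -> miss, frames (0 5)
0 -> hit
5 -> hit
0 -> hit
5 -> hit
1 -> miss, evict 0, frames (5 1)
0 -> miss, evict 5, frames (1 0)
6 -> miss, evict 1, frames (0 6)
2 -> miss, evict 0, frames (6 2)
5 -> miss, evict 6, frames (2 5)
6 -> miss, evict 2, frames (5 6)
5 -> hit
6 -> hit
2 -> miss, evict 5, frames (6 2)
5 -> miss, evict 6, frames (2 5)
2 -> hit
0 -> miss, evict 5, frames (2 0)
6 -> miss, evict 2, frames (0 6)
5 -> miss, evict 0, frames (6 5)
2 -> miss, evict 6, frames (5 2)
6 -> miss, evict 5, frames (2 6)
Page faults: 15.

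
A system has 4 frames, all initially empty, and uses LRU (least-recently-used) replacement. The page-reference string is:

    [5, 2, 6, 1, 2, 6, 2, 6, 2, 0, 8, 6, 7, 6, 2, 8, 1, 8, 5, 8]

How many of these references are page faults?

10

5 -> fault, frames {5}
2 -> fault, frames {5,2}
6 -> fault, frames {5,2,6}
1 -> fault, frames {5,2,6,1}
2 -> hit
6 -> hit
2 -> hit
6 -> hit
2 -> hit
0 -> fault, evict 5, frames {1,6,2,0}
8 -> fault, evict 1, frames {6,2,0,8}
6 -> hit
7 -> fault, evict 2, frames {0,8,6,7}
6 -> hit
2 -> fault, evict 0, frames {8,7,6,2}
8 -> hit
1 -> fault, evict 7, frames {6,2,8,1}
8 -> hit
5 -> fault, evict 6, frames {2,1,8,5}
8 -> hit
Page faults: 10.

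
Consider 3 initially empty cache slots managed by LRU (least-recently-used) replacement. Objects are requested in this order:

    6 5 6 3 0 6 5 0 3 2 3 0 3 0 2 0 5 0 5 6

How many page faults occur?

6 → fault, frames [6]
5 → fault, frames [6, 5]
6 → hit
3 → fault, frames [5, 6, 3]
0 → fault, evict 5, frames [6, 3, 0]
6 → hit
5 → fault, evict 3, frames [0, 6, 5]
0 → hit
3 → fault, evict 6, frames [5, 0, 3]
2 → fault, evict 5, frames [0, 3, 2]
3 → hit
0 → hit
3 → hit
0 → hit
2 → hit
0 → hit
5 → fault, evict 3, frames [2, 0, 5]
0 → hit
5 → hit
6 → fault, evict 2, frames [0, 5, 6]
Page faults: 9.

9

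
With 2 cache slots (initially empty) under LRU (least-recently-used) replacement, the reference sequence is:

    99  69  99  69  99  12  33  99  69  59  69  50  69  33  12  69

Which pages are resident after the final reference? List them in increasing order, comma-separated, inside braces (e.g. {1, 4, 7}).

99: miss, frames [99]
69: miss, frames [99, 69]
99: hit
69: hit
99: hit
12: miss, evict 69, frames [99, 12]
33: miss, evict 99, frames [12, 33]
99: miss, evict 12, frames [33, 99]
69: miss, evict 33, frames [99, 69]
59: miss, evict 99, frames [69, 59]
69: hit
50: miss, evict 59, frames [69, 50]
69: hit
33: miss, evict 50, frames [69, 33]
12: miss, evict 69, frames [33, 12]
69: miss, evict 33, frames [12, 69]

{12, 69}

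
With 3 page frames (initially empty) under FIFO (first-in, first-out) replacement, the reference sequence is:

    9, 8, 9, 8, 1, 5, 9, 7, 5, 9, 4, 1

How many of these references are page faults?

8

9 → miss, frames {9}
8 → miss, frames {9,8}
9 → hit
8 → hit
1 → miss, frames {9,8,1}
5 → miss, evict 9, frames {8,1,5}
9 → miss, evict 8, frames {1,5,9}
7 → miss, evict 1, frames {5,9,7}
5 → hit
9 → hit
4 → miss, evict 5, frames {9,7,4}
1 → miss, evict 9, frames {7,4,1}
Page faults: 8.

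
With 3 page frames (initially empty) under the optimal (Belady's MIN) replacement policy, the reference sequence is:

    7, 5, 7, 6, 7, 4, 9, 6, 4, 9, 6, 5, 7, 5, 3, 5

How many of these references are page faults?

7 → fault, frames [7]
5 → fault, frames [7, 5]
7 → hit
6 → fault, frames [7, 5, 6]
7 → hit
4 → fault, evict 7, frames [5, 6, 4]
9 → fault, evict 5, frames [6, 4, 9]
6 → hit
4 → hit
9 → hit
6 → hit
5 → fault, evict 9, frames [6, 4, 5]
7 → fault, evict 4, frames [6, 5, 7]
5 → hit
3 → fault, evict 7, frames [6, 5, 3]
5 → hit
Page faults: 8.

8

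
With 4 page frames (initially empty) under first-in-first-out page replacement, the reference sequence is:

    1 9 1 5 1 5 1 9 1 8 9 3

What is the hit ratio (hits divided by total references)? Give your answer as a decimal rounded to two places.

1 -> fault, frames {1}
9 -> fault, frames {1,9}
1 -> hit
5 -> fault, frames {1,9,5}
1 -> hit
5 -> hit
1 -> hit
9 -> hit
1 -> hit
8 -> fault, frames {1,9,5,8}
9 -> hit
3 -> fault, evict 1, frames {9,5,8,3}
Hits: 7 of 12 references → 7/12 = 0.5833.

0.58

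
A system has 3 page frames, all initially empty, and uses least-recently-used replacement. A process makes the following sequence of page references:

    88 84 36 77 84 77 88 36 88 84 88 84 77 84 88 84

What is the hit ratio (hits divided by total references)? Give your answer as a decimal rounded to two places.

0.50

88: fault, frames [88]
84: fault, frames [88, 84]
36: fault, frames [88, 84, 36]
77: fault, evict 88, frames [84, 36, 77]
84: hit
77: hit
88: fault, evict 36, frames [84, 77, 88]
36: fault, evict 84, frames [77, 88, 36]
88: hit
84: fault, evict 77, frames [36, 88, 84]
88: hit
84: hit
77: fault, evict 36, frames [88, 84, 77]
84: hit
88: hit
84: hit
Hits: 8 of 16 references → 8/16 = 0.5000.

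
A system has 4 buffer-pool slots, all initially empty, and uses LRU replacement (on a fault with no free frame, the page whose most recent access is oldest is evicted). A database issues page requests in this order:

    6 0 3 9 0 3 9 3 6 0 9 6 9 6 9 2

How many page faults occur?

5

6: miss, frames (6)
0: miss, frames (6 0)
3: miss, frames (6 0 3)
9: miss, frames (6 0 3 9)
0: hit
3: hit
9: hit
3: hit
6: hit
0: hit
9: hit
6: hit
9: hit
6: hit
9: hit
2: miss, evict 3, frames (0 6 9 2)
Page faults: 5.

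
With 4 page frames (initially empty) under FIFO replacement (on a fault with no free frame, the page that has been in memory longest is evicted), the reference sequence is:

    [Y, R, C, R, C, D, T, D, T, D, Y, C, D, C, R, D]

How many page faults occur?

Y: miss, frames [Y]
R: miss, frames [Y, R]
C: miss, frames [Y, R, C]
R: hit
C: hit
D: miss, frames [Y, R, C, D]
T: miss, evict Y, frames [R, C, D, T]
D: hit
T: hit
D: hit
Y: miss, evict R, frames [C, D, T, Y]
C: hit
D: hit
C: hit
R: miss, evict C, frames [D, T, Y, R]
D: hit
Page faults: 7.

7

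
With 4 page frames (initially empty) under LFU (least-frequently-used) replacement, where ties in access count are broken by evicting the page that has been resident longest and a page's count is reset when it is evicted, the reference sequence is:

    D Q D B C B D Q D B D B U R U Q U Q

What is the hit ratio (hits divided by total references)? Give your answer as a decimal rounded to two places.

D -> miss, frames (D)
Q -> miss, frames (D Q)
D -> hit
B -> miss, frames (D Q B)
C -> miss, frames (D Q B C)
B -> hit
D -> hit
Q -> hit
D -> hit
B -> hit
D -> hit
B -> hit
U -> miss, evict C, frames (D Q B U)
R -> miss, evict U, frames (D Q B R)
U -> miss, evict R, frames (D Q B U)
Q -> hit
U -> hit
Q -> hit
Hits: 11 of 18 references → 11/18 = 0.6111.

0.61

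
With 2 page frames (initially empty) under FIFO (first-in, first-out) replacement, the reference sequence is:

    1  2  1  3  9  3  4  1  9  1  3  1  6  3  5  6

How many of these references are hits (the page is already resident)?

1 → fault, frames [1]
2 → fault, frames [1, 2]
1 → hit
3 → fault, evict 1, frames [2, 3]
9 → fault, evict 2, frames [3, 9]
3 → hit
4 → fault, evict 3, frames [9, 4]
1 → fault, evict 9, frames [4, 1]
9 → fault, evict 4, frames [1, 9]
1 → hit
3 → fault, evict 1, frames [9, 3]
1 → fault, evict 9, frames [3, 1]
6 → fault, evict 3, frames [1, 6]
3 → fault, evict 1, frames [6, 3]
5 → fault, evict 6, frames [3, 5]
6 → fault, evict 3, frames [5, 6]
Hits: 3.

3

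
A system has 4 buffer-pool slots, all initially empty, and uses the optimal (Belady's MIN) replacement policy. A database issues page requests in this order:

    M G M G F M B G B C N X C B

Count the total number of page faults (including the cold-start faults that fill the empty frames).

M → miss, frames [M]
G → miss, frames [M, G]
M → hit
G → hit
F → miss, frames [M, G, F]
M → hit
B → miss, frames [M, G, F, B]
G → hit
B → hit
C → miss, evict F, frames [M, G, B, C]
N → miss, evict G, frames [M, B, C, N]
X → miss, evict N, frames [M, B, C, X]
C → hit
B → hit
Page faults: 7.

7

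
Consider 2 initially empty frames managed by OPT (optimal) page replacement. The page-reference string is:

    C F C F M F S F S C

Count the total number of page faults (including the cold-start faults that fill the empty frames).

C: miss, frames (C)
F: miss, frames (C F)
C: hit
F: hit
M: miss, evict C, frames (F M)
F: hit
S: miss, evict M, frames (F S)
F: hit
S: hit
C: miss, evict S, frames (F C)
Page faults: 5.

5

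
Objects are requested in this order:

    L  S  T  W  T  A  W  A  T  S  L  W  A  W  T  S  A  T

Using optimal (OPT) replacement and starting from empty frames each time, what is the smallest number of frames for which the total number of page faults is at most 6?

f=1: 18 faults
f=2: 12 faults
f=3: 9 faults
f=4: 7 faults
f=5: 5 faults
Smallest f with faults ≤ 6 is 5.

5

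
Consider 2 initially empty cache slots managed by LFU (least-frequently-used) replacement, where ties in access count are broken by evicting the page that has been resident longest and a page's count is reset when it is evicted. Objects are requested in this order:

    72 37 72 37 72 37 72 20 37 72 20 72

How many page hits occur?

72: miss, frames [72]
37: miss, frames [72, 37]
72: hit
37: hit
72: hit
37: hit
72: hit
20: miss, evict 37, frames [72, 20]
37: miss, evict 20, frames [72, 37]
72: hit
20: miss, evict 37, frames [72, 20]
72: hit
Hits: 7.

7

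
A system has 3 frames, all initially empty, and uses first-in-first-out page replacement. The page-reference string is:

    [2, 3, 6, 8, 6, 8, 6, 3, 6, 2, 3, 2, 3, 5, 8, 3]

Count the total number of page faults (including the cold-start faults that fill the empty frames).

8

2: fault, frames [2]
3: fault, frames [2, 3]
6: fault, frames [2, 3, 6]
8: fault, evict 2, frames [3, 6, 8]
6: hit
8: hit
6: hit
3: hit
6: hit
2: fault, evict 3, frames [6, 8, 2]
3: fault, evict 6, frames [8, 2, 3]
2: hit
3: hit
5: fault, evict 8, frames [2, 3, 5]
8: fault, evict 2, frames [3, 5, 8]
3: hit
Page faults: 8.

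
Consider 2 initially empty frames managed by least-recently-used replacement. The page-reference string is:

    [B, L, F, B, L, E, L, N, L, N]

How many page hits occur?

3

B -> fault, frames (B)
L -> fault, frames (B L)
F -> fault, evict B, frames (L F)
B -> fault, evict L, frames (F B)
L -> fault, evict F, frames (B L)
E -> fault, evict B, frames (L E)
L -> hit
N -> fault, evict E, frames (L N)
L -> hit
N -> hit
Hits: 3.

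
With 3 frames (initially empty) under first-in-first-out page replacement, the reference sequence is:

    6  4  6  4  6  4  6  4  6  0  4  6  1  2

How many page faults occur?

6 -> fault, frames [6]
4 -> fault, frames [6, 4]
6 -> hit
4 -> hit
6 -> hit
4 -> hit
6 -> hit
4 -> hit
6 -> hit
0 -> fault, frames [6, 4, 0]
4 -> hit
6 -> hit
1 -> fault, evict 6, frames [4, 0, 1]
2 -> fault, evict 4, frames [0, 1, 2]
Page faults: 5.

5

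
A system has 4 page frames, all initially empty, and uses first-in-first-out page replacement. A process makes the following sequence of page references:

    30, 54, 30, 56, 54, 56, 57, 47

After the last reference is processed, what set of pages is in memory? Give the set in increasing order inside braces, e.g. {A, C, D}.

{47, 54, 56, 57}

30 → fault, frames {30}
54 → fault, frames {30,54}
30 → hit
56 → fault, frames {30,54,56}
54 → hit
56 → hit
57 → fault, frames {30,54,56,57}
47 → fault, evict 30, frames {54,56,57,47}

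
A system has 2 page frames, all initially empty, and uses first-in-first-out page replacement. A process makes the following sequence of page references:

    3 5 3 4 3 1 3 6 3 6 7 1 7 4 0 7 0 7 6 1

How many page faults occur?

3: fault, frames (3)
5: fault, frames (3 5)
3: hit
4: fault, evict 3, frames (5 4)
3: fault, evict 5, frames (4 3)
1: fault, evict 4, frames (3 1)
3: hit
6: fault, evict 3, frames (1 6)
3: fault, evict 1, frames (6 3)
6: hit
7: fault, evict 6, frames (3 7)
1: fault, evict 3, frames (7 1)
7: hit
4: fault, evict 7, frames (1 4)
0: fault, evict 1, frames (4 0)
7: fault, evict 4, frames (0 7)
0: hit
7: hit
6: fault, evict 0, frames (7 6)
1: fault, evict 7, frames (6 1)
Page faults: 14.

14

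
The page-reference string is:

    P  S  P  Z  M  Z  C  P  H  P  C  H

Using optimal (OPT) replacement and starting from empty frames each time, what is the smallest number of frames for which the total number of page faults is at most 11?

f=1: 12 faults
f=2: 8 faults
f=3: 6 faults
f=4: 6 faults
f=5: 6 faults
f=6: 6 faults
Smallest f with faults ≤ 11 is 2.

2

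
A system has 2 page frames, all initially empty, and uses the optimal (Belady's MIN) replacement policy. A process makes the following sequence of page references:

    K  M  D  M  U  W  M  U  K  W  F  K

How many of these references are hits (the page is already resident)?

K → fault, frames [K]
M → fault, frames [K, M]
D → fault, evict K, frames [M, D]
M → hit
U → fault, evict D, frames [M, U]
W → fault, evict U, frames [M, W]
M → hit
U → fault, evict M, frames [W, U]
K → fault, evict U, frames [W, K]
W → hit
F → fault, evict W, frames [K, F]
K → hit
Hits: 4.

4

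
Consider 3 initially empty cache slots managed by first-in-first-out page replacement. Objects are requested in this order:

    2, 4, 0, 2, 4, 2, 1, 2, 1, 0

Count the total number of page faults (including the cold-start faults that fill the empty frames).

2: miss, frames {2}
4: miss, frames {2,4}
0: miss, frames {2,4,0}
2: hit
4: hit
2: hit
1: miss, evict 2, frames {4,0,1}
2: miss, evict 4, frames {0,1,2}
1: hit
0: hit
Page faults: 5.

5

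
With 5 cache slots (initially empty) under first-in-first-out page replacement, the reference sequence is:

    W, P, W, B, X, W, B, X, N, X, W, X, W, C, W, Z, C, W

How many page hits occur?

W: miss, frames [W]
P: miss, frames [W, P]
W: hit
B: miss, frames [W, P, B]
X: miss, frames [W, P, B, X]
W: hit
B: hit
X: hit
N: miss, frames [W, P, B, X, N]
X: hit
W: hit
X: hit
W: hit
C: miss, evict W, frames [P, B, X, N, C]
W: miss, evict P, frames [B, X, N, C, W]
Z: miss, evict B, frames [X, N, C, W, Z]
C: hit
W: hit
Hits: 10.

10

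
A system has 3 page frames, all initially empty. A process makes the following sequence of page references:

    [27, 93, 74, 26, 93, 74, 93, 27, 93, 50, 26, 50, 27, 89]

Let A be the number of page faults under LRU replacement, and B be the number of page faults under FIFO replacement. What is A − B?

-1

Under LRU: F F F F . . . F . F F . F F → 9 faults.
Under FIFO: F F F F . . . F F F F . F F → 10 faults.
A − B = 9 − 10 = -1.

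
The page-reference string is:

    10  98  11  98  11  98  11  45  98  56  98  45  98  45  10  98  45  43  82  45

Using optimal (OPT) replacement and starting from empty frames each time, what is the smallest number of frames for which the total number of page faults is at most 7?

4

f=1: 20 faults
f=2: 10 faults
f=3: 8 faults
f=4: 7 faults
f=5: 7 faults
f=6: 7 faults
f=7: 7 faults
Smallest f with faults ≤ 7 is 4.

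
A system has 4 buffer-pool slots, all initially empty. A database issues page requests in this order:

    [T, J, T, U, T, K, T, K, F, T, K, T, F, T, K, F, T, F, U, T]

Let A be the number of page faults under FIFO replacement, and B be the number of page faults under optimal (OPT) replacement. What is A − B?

1

Under FIFO: F F . F . F . . F F . . . . . . . . . . → 6 faults.
Under OPT: F F . F . F . . F . . . . . . . . . . . → 5 faults.
A − B = 6 − 5 = 1.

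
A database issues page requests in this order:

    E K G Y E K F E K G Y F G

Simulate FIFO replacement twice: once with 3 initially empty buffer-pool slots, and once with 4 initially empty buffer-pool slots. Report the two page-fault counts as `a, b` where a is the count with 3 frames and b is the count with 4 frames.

3 frames: F F F F F F F . . F F . . → 9 faults.
4 frames: F F F F . . F F F F F F . → 10 faults.
10 > 9: adding a frame increased faults — Belady's anomaly.

9, 10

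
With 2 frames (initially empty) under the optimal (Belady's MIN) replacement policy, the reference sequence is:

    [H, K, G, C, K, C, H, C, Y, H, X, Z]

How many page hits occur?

4

H → miss, frames {H}
K → miss, frames {H,K}
G → miss, evict H, frames {K,G}
C → miss, evict G, frames {K,C}
K → hit
C → hit
H → miss, evict K, frames {C,H}
C → hit
Y → miss, evict C, frames {H,Y}
H → hit
X → miss, evict Y, frames {H,X}
Z → miss, evict X, frames {H,Z}
Hits: 4.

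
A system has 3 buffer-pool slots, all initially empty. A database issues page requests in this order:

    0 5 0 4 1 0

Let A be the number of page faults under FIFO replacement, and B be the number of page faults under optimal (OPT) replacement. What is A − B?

1

Under FIFO: F F . F F F → 5 faults.
Under OPT: F F . F F . → 4 faults.
A − B = 5 − 4 = 1.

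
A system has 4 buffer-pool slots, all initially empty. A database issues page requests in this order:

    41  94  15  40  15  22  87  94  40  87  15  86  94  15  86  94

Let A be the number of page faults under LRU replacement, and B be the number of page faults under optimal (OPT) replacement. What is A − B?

Under LRU: F F F F . F F F F . F F F . . . → 11 faults.
Under OPT: F F F F . F F . . . . F . . . . → 7 faults.
A − B = 11 − 7 = 4.

4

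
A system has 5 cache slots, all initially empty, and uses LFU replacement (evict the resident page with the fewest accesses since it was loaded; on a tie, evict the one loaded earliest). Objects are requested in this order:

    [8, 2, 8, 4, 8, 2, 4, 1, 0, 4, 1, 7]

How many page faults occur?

8: miss, frames [8]
2: miss, frames [8, 2]
8: hit
4: miss, frames [8, 2, 4]
8: hit
2: hit
4: hit
1: miss, frames [8, 2, 4, 1]
0: miss, frames [8, 2, 4, 1, 0]
4: hit
1: hit
7: miss, evict 0, frames [8, 2, 4, 1, 7]
Page faults: 6.

6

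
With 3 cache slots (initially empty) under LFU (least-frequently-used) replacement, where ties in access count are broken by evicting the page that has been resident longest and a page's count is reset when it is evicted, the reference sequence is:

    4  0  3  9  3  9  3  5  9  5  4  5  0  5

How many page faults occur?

9

4: miss, frames [4]
0: miss, frames [4, 0]
3: miss, frames [4, 0, 3]
9: miss, evict 4, frames [0, 3, 9]
3: hit
9: hit
3: hit
5: miss, evict 0, frames [3, 9, 5]
9: hit
5: hit
4: miss, evict 5, frames [3, 9, 4]
5: miss, evict 4, frames [3, 9, 5]
0: miss, evict 5, frames [3, 9, 0]
5: miss, evict 0, frames [3, 9, 5]
Page faults: 9.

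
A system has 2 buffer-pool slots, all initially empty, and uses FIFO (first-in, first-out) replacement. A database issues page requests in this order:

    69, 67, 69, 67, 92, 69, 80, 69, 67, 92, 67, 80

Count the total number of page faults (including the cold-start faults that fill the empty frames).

8

69: miss, frames (69)
67: miss, frames (69 67)
69: hit
67: hit
92: miss, evict 69, frames (67 92)
69: miss, evict 67, frames (92 69)
80: miss, evict 92, frames (69 80)
69: hit
67: miss, evict 69, frames (80 67)
92: miss, evict 80, frames (67 92)
67: hit
80: miss, evict 67, frames (92 80)
Page faults: 8.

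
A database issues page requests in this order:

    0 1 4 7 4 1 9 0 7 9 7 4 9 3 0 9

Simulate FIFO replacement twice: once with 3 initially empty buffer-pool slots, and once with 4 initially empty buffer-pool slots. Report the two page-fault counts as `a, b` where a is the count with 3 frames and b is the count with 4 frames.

3 frames: F F F F . . F F . . . F . F . F → 9 faults.
4 frames: F F F F . . F F . . . . . F . . → 7 faults.
7 < 9: adding a frame reduced faults, as is typical.

9, 7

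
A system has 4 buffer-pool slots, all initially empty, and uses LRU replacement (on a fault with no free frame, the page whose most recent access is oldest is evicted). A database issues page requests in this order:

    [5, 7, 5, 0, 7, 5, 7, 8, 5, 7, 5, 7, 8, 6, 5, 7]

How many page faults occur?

5: miss, frames [5]
7: miss, frames [5, 7]
5: hit
0: miss, frames [7, 5, 0]
7: hit
5: hit
7: hit
8: miss, frames [0, 5, 7, 8]
5: hit
7: hit
5: hit
7: hit
8: hit
6: miss, evict 0, frames [5, 7, 8, 6]
5: hit
7: hit
Page faults: 5.

5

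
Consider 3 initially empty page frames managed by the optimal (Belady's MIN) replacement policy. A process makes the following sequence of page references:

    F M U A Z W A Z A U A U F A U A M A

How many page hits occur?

9

F → miss, frames (F)
M → miss, frames (F M)
U → miss, frames (F M U)
A → miss, evict M, frames (F U A)
Z → miss, evict F, frames (U A Z)
W → miss, evict U, frames (A Z W)
A → hit
Z → hit
A → hit
U → miss, evict W, frames (A Z U)
A → hit
U → hit
F → miss, evict Z, frames (A U F)
A → hit
U → hit
A → hit
M → miss, evict F, frames (A U M)
A → hit
Hits: 9.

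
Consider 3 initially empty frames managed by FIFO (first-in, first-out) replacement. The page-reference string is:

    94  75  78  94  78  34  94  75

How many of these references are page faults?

94 → fault, frames (94)
75 → fault, frames (94 75)
78 → fault, frames (94 75 78)
94 → hit
78 → hit
34 → fault, evict 94, frames (75 78 34)
94 → fault, evict 75, frames (78 34 94)
75 → fault, evict 78, frames (34 94 75)
Page faults: 6.

6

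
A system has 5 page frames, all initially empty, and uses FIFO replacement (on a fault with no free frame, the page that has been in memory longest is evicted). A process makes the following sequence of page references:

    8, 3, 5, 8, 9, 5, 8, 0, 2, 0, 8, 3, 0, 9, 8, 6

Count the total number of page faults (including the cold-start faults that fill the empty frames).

9

8: miss, frames (8)
3: miss, frames (8 3)
5: miss, frames (8 3 5)
8: hit
9: miss, frames (8 3 5 9)
5: hit
8: hit
0: miss, frames (8 3 5 9 0)
2: miss, evict 8, frames (3 5 9 0 2)
0: hit
8: miss, evict 3, frames (5 9 0 2 8)
3: miss, evict 5, frames (9 0 2 8 3)
0: hit
9: hit
8: hit
6: miss, evict 9, frames (0 2 8 3 6)
Page faults: 9.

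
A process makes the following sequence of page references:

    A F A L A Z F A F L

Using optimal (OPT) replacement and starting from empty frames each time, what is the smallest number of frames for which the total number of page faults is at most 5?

f=1: 10 faults
f=2: 6 faults
f=3: 5 faults
f=4: 4 faults
Smallest f with faults ≤ 5 is 3.

3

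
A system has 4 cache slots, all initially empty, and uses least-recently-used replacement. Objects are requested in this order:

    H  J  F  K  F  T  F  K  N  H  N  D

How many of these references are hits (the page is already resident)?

H -> fault, frames (H)
J -> fault, frames (H J)
F -> fault, frames (H J F)
K -> fault, frames (H J F K)
F -> hit
T -> fault, evict H, frames (J K F T)
F -> hit
K -> hit
N -> fault, evict J, frames (T F K N)
H -> fault, evict T, frames (F K N H)
N -> hit
D -> fault, evict F, frames (K H N D)
Hits: 4.

4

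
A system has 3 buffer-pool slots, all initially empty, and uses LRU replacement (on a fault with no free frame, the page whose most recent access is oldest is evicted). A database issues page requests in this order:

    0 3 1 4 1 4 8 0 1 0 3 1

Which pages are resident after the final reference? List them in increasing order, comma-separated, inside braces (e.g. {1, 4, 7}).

{0, 1, 3}

0: miss, frames (0)
3: miss, frames (0 3)
1: miss, frames (0 3 1)
4: miss, evict 0, frames (3 1 4)
1: hit
4: hit
8: miss, evict 3, frames (1 4 8)
0: miss, evict 1, frames (4 8 0)
1: miss, evict 4, frames (8 0 1)
0: hit
3: miss, evict 8, frames (1 0 3)
1: hit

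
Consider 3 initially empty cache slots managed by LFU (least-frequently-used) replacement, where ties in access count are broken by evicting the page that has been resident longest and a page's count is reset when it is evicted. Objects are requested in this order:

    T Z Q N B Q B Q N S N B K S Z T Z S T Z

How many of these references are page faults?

15

T: miss, frames (T)
Z: miss, frames (T Z)
Q: miss, frames (T Z Q)
N: miss, evict T, frames (Z Q N)
B: miss, evict Z, frames (Q N B)
Q: hit
B: hit
Q: hit
N: hit
S: miss, evict N, frames (Q B S)
N: miss, evict S, frames (Q B N)
B: hit
K: miss, evict N, frames (Q B K)
S: miss, evict K, frames (Q B S)
Z: miss, evict S, frames (Q B Z)
T: miss, evict Z, frames (Q B T)
Z: miss, evict T, frames (Q B Z)
S: miss, evict Z, frames (Q B S)
T: miss, evict S, frames (Q B T)
Z: miss, evict T, frames (Q B Z)
Page faults: 15.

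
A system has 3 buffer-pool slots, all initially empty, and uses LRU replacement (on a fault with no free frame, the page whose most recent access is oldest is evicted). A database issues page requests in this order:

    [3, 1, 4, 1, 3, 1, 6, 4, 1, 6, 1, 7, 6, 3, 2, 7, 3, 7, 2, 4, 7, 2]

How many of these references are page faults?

3 -> miss, frames {3}
1 -> miss, frames {3,1}
4 -> miss, frames {3,1,4}
1 -> hit
3 -> hit
1 -> hit
6 -> miss, evict 4, frames {3,1,6}
4 -> miss, evict 3, frames {1,6,4}
1 -> hit
6 -> hit
1 -> hit
7 -> miss, evict 4, frames {6,1,7}
6 -> hit
3 -> miss, evict 1, frames {7,6,3}
2 -> miss, evict 7, frames {6,3,2}
7 -> miss, evict 6, frames {3,2,7}
3 -> hit
7 -> hit
2 -> hit
4 -> miss, evict 3, frames {7,2,4}
7 -> hit
2 -> hit
Page faults: 10.

10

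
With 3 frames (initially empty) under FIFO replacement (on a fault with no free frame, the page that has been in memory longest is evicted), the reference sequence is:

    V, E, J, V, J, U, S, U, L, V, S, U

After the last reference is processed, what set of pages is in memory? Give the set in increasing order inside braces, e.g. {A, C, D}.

V → fault, frames {V}
E → fault, frames {V,E}
J → fault, frames {V,E,J}
V → hit
J → hit
U → fault, evict V, frames {E,J,U}
S → fault, evict E, frames {J,U,S}
U → hit
L → fault, evict J, frames {U,S,L}
V → fault, evict U, frames {S,L,V}
S → hit
U → fault, evict S, frames {L,V,U}

{L, U, V}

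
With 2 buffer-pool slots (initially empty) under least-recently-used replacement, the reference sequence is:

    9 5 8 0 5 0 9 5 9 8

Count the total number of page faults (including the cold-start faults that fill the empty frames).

8

9 -> fault, frames {9}
5 -> fault, frames {9,5}
8 -> fault, evict 9, frames {5,8}
0 -> fault, evict 5, frames {8,0}
5 -> fault, evict 8, frames {0,5}
0 -> hit
9 -> fault, evict 5, frames {0,9}
5 -> fault, evict 0, frames {9,5}
9 -> hit
8 -> fault, evict 5, frames {9,8}
Page faults: 8.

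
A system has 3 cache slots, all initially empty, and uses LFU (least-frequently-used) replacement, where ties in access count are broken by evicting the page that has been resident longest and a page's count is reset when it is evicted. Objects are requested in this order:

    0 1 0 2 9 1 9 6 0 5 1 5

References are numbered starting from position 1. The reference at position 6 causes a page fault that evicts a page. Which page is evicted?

2

pos 1: 0 -> miss, frames [0]
pos 2: 1 -> miss, frames [0, 1]
pos 3: 0 -> hit
pos 4: 2 -> miss, frames [0, 1, 2]
pos 5: 9 -> miss, evict 1, frames [0, 2, 9]
pos 6: 1 -> miss, evict 2, frames [0, 9, 1]
At position 6, page 2 is evicted.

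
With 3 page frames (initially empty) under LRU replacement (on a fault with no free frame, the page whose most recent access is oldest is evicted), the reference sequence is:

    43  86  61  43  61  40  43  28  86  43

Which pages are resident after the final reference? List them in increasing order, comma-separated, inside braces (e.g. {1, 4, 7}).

{28, 43, 86}

43 -> fault, frames [43]
86 -> fault, frames [43, 86]
61 -> fault, frames [43, 86, 61]
43 -> hit
61 -> hit
40 -> fault, evict 86, frames [43, 61, 40]
43 -> hit
28 -> fault, evict 61, frames [40, 43, 28]
86 -> fault, evict 40, frames [43, 28, 86]
43 -> hit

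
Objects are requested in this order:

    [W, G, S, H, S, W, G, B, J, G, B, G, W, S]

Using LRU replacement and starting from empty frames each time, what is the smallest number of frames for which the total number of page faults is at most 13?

2

f=1: 14 faults
f=2: 12 faults
f=3: 10 faults
f=4: 7 faults
f=5: 6 faults
f=6: 6 faults
Smallest f with faults ≤ 13 is 2.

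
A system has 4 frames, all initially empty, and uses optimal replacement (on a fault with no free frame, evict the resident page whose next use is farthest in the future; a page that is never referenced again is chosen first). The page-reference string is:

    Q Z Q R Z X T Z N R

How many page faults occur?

6

Q -> miss, frames (Q)
Z -> miss, frames (Q Z)
Q -> hit
R -> miss, frames (Q Z R)
Z -> hit
X -> miss, frames (Q Z R X)
T -> miss, evict X, frames (Q Z R T)
Z -> hit
N -> miss, evict T, frames (Q Z R N)
R -> hit
Page faults: 6.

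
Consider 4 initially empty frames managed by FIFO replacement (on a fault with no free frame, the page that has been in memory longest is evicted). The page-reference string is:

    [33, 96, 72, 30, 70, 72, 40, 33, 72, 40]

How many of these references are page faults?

8

33 -> miss, frames {33}
96 -> miss, frames {33,96}
72 -> miss, frames {33,96,72}
30 -> miss, frames {33,96,72,30}
70 -> miss, evict 33, frames {96,72,30,70}
72 -> hit
40 -> miss, evict 96, frames {72,30,70,40}
33 -> miss, evict 72, frames {30,70,40,33}
72 -> miss, evict 30, frames {70,40,33,72}
40 -> hit
Page faults: 8.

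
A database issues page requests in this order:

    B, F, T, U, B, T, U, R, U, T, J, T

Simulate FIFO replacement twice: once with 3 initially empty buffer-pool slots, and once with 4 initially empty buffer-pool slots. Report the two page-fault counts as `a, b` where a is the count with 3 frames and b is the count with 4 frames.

8, 6

3 frames: F F F F F . . F . F F . → 8 faults.
4 frames: F F F F . . . F . . F . → 6 faults.
6 < 8: adding a frame reduced faults, as is typical.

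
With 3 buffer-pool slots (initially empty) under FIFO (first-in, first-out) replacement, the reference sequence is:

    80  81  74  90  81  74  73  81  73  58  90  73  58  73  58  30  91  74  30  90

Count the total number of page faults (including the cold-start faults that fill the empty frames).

80 → fault, frames {80}
81 → fault, frames {80,81}
74 → fault, frames {80,81,74}
90 → fault, evict 80, frames {81,74,90}
81 → hit
74 → hit
73 → fault, evict 81, frames {74,90,73}
81 → fault, evict 74, frames {90,73,81}
73 → hit
58 → fault, evict 90, frames {73,81,58}
90 → fault, evict 73, frames {81,58,90}
73 → fault, evict 81, frames {58,90,73}
58 → hit
73 → hit
58 → hit
30 → fault, evict 58, frames {90,73,30}
91 → fault, evict 90, frames {73,30,91}
74 → fault, evict 73, frames {30,91,74}
30 → hit
90 → fault, evict 30, frames {91,74,90}
Page faults: 13.

13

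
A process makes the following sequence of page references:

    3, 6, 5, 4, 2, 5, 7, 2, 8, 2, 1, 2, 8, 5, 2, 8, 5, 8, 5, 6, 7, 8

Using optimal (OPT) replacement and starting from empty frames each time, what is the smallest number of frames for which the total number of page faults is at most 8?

6

f=1: 22 faults
f=2: 13 faults
f=3: 11 faults
f=4: 10 faults
f=5: 9 faults
f=6: 8 faults
f=7: 8 faults
f=8: 8 faults
Smallest f with faults ≤ 8 is 6.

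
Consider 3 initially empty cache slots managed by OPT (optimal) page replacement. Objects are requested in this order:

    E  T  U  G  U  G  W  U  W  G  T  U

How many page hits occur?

6

E: miss, frames [E]
T: miss, frames [E, T]
U: miss, frames [E, T, U]
G: miss, evict E, frames [T, U, G]
U: hit
G: hit
W: miss, evict T, frames [U, G, W]
U: hit
W: hit
G: hit
T: miss, evict W, frames [U, G, T]
U: hit
Hits: 6.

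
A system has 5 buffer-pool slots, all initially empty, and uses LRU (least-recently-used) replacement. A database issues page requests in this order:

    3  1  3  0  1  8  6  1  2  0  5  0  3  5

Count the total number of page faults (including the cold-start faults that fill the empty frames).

8

3 → fault, frames (3)
1 → fault, frames (3 1)
3 → hit
0 → fault, frames (1 3 0)
1 → hit
8 → fault, frames (3 0 1 8)
6 → fault, frames (3 0 1 8 6)
1 → hit
2 → fault, evict 3, frames (0 8 6 1 2)
0 → hit
5 → fault, evict 8, frames (6 1 2 0 5)
0 → hit
3 → fault, evict 6, frames (1 2 5 0 3)
5 → hit
Page faults: 8.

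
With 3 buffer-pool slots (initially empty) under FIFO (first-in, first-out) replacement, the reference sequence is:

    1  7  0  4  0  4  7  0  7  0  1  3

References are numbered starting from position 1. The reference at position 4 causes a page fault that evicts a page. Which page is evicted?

1

pos 1: 1: fault, frames [1]
pos 2: 7: fault, frames [1, 7]
pos 3: 0: fault, frames [1, 7, 0]
pos 4: 4: fault, evict 1, frames [7, 0, 4]
At position 4, page 1 is evicted.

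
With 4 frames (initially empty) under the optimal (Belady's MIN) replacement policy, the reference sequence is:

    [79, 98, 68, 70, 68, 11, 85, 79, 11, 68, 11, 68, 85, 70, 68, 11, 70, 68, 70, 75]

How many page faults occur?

79 -> fault, frames (79)
98 -> fault, frames (79 98)
68 -> fault, frames (79 98 68)
70 -> fault, frames (79 98 68 70)
68 -> hit
11 -> fault, evict 98, frames (79 68 70 11)
85 -> fault, evict 70, frames (79 68 11 85)
79 -> hit
11 -> hit
68 -> hit
11 -> hit
68 -> hit
85 -> hit
70 -> fault, evict 85, frames (79 68 11 70)
68 -> hit
11 -> hit
70 -> hit
68 -> hit
70 -> hit
75 -> fault, evict 70, frames (79 68 11 75)
Page faults: 8.

8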